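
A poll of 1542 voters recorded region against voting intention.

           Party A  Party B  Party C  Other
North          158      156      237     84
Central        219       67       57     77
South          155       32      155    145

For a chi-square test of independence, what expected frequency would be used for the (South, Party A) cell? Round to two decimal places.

168.02

Row total (South) = 487; column total (Party A) = 532; grand total N = 1542.
Expected count = (row total × column total) / N = 487 × 532 / 1542 = 168.02.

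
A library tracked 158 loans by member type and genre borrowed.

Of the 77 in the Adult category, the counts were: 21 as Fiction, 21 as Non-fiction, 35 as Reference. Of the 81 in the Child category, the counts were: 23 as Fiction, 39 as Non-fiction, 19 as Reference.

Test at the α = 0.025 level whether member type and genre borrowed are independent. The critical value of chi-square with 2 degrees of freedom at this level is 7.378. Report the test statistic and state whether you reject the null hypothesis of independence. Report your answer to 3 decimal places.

10.137; reject H₀

Row totals: 77, 81. Column totals: 44, 60, 54. Grand total N = 158.
Expected counts (row total × column total / N):
  Adult, Fiction: 77×44/158 = 21.4430
  Adult, Non-fiction: 77×60/158 = 29.2405
  Adult, Reference: 77×54/158 = 26.3165
  Child, Fiction: 81×44/158 = 22.5570
  Child, Non-fiction: 81×60/158 = 30.7595
  Child, Reference: 81×54/158 = 27.6835
Contributions (O − E)²/E:
  (21 − 21.4430)²/21.4430 = 0.0092
  (21 − 29.2405)²/29.2405 = 2.3223
  (35 − 26.3165)²/26.3165 = 2.8652
  (23 − 22.5570)²/22.5570 = 0.0087
  (39 − 30.7595)²/30.7595 = 2.2076
  (19 − 27.6835)²/27.6835 = 2.7238
χ² = 0.0092 + 2.3223 + 2.8652 + 0.0087 + 2.2076 + 2.7238 = 10.137
df = (2−1)(3−1) = 2. Since 10.137 > 7.378, reject the null hypothesis of independence at α = 0.025.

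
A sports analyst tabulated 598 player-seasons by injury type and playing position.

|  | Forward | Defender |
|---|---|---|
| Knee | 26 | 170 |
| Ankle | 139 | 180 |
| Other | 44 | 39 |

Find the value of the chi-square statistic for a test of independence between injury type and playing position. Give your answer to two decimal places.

62.88

Row totals: 196, 319, 83. Column totals: 209, 389. Grand total N = 598.
Expected counts (row total × column total / N):
  Knee, Forward: 196×209/598 = 68.502
  Knee, Defender: 196×389/598 = 127.498
  Ankle, Forward: 319×209/598 = 111.490
  Ankle, Defender: 319×389/598 = 207.510
  Other, Forward: 83×209/598 = 29.008
  Other, Defender: 83×389/598 = 53.992
Contributions (O − E)²/E:
  (26 − 68.502)²/68.502 = 26.3703
  (170 − 127.498)²/127.498 = 14.1682
  (139 − 111.490)²/111.490 = 6.7881
  (180 − 207.510)²/207.510 = 3.6471
  (44 − 29.008)²/29.008 = 7.7482
  (39 − 53.992)²/53.992 = 4.1628
χ² = 26.3703 + 14.1682 + 6.7881 + 3.6471 + 7.7482 + 4.1628 = 62.88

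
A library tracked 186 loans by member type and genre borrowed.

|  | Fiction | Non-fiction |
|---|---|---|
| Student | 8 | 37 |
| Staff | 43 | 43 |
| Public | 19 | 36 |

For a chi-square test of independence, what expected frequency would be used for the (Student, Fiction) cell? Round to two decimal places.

16.94

Row total (Student) = 45; column total (Fiction) = 70; grand total N = 186.
Expected count = (row total × column total) / N = 45 × 70 / 186 = 16.94.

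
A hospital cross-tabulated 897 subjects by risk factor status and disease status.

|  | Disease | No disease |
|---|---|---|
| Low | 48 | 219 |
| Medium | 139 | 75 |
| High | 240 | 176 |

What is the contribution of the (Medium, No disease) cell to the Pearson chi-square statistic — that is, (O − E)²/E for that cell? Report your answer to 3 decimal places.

12.295

Row total (Medium) = 214; column total (No disease) = 470; N = 897.
Expected count E = 214 × 470 / 897 = 112.1293.
Contribution = (O − E)²/E = (75 − 112.1293)² / 112.1293 = 12.295.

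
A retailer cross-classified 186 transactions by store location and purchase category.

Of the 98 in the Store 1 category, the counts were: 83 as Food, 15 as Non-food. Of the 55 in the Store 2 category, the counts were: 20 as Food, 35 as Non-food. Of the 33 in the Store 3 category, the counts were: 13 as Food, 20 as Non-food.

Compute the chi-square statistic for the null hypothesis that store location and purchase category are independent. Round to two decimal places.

44.08

Row totals: 98, 55, 33. Column totals: 116, 70. Grand total N = 186.
Expected counts (row total × column total / N):
  Store 1, Food: 98×116/186 = 61.118
  Store 1, Non-food: 98×70/186 = 36.882
  Store 2, Food: 55×116/186 = 34.301
  Store 2, Non-food: 55×70/186 = 20.699
  Store 3, Food: 33×116/186 = 20.581
  Store 3, Non-food: 33×70/186 = 12.419
Contributions (O − E)²/E:
  (83 − 61.118)²/61.118 = 7.8344
  (15 − 36.882)²/36.882 = 12.9825
  (20 − 34.301)²/34.301 = 5.9625
  (35 − 20.699)²/20.699 = 9.8806
  (13 − 20.581)²/20.581 = 2.7925
  (20 − 12.419)²/12.419 = 4.6277
χ² = 7.8344 + 12.9825 + 5.9625 + 9.8806 + 2.7925 + 4.6277 = 44.08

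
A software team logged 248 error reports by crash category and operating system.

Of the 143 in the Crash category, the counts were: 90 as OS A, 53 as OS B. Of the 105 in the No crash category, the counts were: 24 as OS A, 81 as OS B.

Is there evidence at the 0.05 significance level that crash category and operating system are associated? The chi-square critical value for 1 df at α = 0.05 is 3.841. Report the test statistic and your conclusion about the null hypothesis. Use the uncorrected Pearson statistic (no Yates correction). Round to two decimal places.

Row totals: 143, 105. Column totals: 114, 134. Grand total N = 248.
Expected counts (row total × column total / N):
  Crash, OS A: 143×114/248 = 65.734
  Crash, OS B: 143×134/248 = 77.266
  No crash, OS A: 105×114/248 = 48.266
  No crash, OS B: 105×134/248 = 56.734
Contributions (O − E)²/E:
  (90 − 65.734)²/65.734 = 8.9579
  (53 − 77.266)²/77.266 = 7.6209
  (24 − 48.266)²/48.266 = 12.1999
  (81 − 56.734)²/56.734 = 10.3789
χ² = 8.9579 + 7.6209 + 12.1999 + 10.3789 = 39.16
df = (2−1)(2−1) = 1. Since 39.16 > 3.841, reject the null hypothesis of independence at α = 0.05.

39.16; reject H₀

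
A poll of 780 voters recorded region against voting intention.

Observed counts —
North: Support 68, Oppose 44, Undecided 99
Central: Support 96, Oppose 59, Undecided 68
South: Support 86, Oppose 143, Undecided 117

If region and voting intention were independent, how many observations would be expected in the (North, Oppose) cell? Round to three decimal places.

66.546

Row total (North) = 211; column total (Oppose) = 246; grand total N = 780.
Expected count = (row total × column total) / N = 211 × 246 / 780 = 66.546.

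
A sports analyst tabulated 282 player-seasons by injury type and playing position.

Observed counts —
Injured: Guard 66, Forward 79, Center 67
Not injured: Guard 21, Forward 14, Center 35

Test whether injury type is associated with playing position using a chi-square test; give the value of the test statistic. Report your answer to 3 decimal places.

9.702

Row totals: 212, 70. Column totals: 87, 93, 102. Grand total N = 282.
Expected counts (row total × column total / N):
  Injured, Guard: 212×87/282 = 65.4043
  Injured, Forward: 212×93/282 = 69.9149
  Injured, Center: 212×102/282 = 76.6809
  Not injured, Guard: 70×87/282 = 21.5957
  Not injured, Forward: 70×93/282 = 23.0851
  Not injured, Center: 70×102/282 = 25.3191
Contributions (O − E)²/E:
  (66 − 65.4043)²/65.4043 = 0.0054
  (79 − 69.9149)²/69.9149 = 1.1806
  (67 − 76.6809)²/76.6809 = 1.2222
  (21 − 21.5957)²/21.5957 = 0.0164
  (14 − 23.0851)²/23.0851 = 3.5754
  (35 − 25.3191)²/25.3191 = 3.7015
χ² = 0.0054 + 1.1806 + 1.2222 + 0.0164 + 3.5754 + 3.7015 = 9.702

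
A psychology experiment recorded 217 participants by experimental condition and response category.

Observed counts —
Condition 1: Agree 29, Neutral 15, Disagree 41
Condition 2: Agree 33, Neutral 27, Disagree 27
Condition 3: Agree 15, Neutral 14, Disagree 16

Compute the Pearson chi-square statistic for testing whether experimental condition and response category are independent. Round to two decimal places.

Row totals: 85, 87, 45. Column totals: 77, 56, 84. Grand total N = 217.
Expected counts (row total × column total / N):
  Condition 1, Agree: 85×77/217 = 30.161
  Condition 1, Neutral: 85×56/217 = 21.935
  Condition 1, Disagree: 85×84/217 = 32.903
  Condition 2, Agree: 87×77/217 = 30.871
  Condition 2, Neutral: 87×56/217 = 22.452
  Condition 2, Disagree: 87×84/217 = 33.677
  Condition 3, Agree: 45×77/217 = 15.968
  Condition 3, Neutral: 45×56/217 = 11.613
  Condition 3, Disagree: 45×84/217 = 17.419
Contributions (O − E)²/E:
  (29 − 30.161)²/30.161 = 0.0447
  (15 − 21.935)²/21.935 = 2.1926
  (41 − 32.903)²/32.903 = 1.9926
  (33 − 30.871)²/30.871 = 0.1468
  (27 − 22.452)²/22.452 = 0.9213
  (27 − 33.677)²/33.677 = 1.3238
  (15 − 15.968)²/15.968 = 0.0587
  (14 − 11.613)²/11.613 = 0.4906
  (16 − 17.419)²/17.419 = 0.1156
χ² = 0.0447 + 2.1926 + 1.9926 + 0.1468 + 0.9213 + 1.3238 + 0.0587 + 0.4906 + 0.1156 = 7.29

7.29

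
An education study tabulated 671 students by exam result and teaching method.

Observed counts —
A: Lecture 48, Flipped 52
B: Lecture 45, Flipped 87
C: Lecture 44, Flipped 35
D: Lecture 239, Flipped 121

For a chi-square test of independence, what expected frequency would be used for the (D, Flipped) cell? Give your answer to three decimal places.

Row total (D) = 360; column total (Flipped) = 295; grand total N = 671.
Expected count = (row total × column total) / N = 360 × 295 / 671 = 158.271.

158.271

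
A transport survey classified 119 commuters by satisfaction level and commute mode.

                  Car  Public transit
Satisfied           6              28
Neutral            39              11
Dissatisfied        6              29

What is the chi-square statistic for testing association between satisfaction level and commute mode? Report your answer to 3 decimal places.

43.489

Row totals: 34, 50, 35. Column totals: 51, 68. Grand total N = 119.
Expected counts (row total × column total / N):
  Satisfied, Car: 34×51/119 = 14.57143
  Satisfied, Public transit: 34×68/119 = 19.42857
  Neutral, Car: 50×51/119 = 21.42857
  Neutral, Public transit: 50×68/119 = 28.57143
  Dissatisfied, Car: 35×51/119 = 15.00000
  Dissatisfied, Public transit: 35×68/119 = 20.00000
Contributions (O − E)²/E:
  (6 − 14.57143)²/14.57143 = 5.0420
  (28 − 19.42857)²/19.42857 = 3.7815
  (39 − 21.42857)²/21.42857 = 14.4086
  (11 − 28.57143)²/28.57143 = 10.8064
  (6 − 15.00000)²/15.00000 = 5.4000
  (29 − 20.00000)²/20.00000 = 4.0500
χ² = 5.0420 + 3.7815 + 14.4086 + 10.8064 + 5.4000 + 4.0500 = 43.489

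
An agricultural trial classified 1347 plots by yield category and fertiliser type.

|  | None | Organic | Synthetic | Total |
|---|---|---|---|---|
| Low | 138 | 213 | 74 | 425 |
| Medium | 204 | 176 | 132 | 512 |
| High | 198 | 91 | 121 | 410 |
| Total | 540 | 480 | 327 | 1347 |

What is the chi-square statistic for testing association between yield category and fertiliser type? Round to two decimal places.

Grand total N = 1347.
Expected counts (row total × column total / N):
  Low, None: 425×540/1347 = 170.379
  Low, Organic: 425×480/1347 = 151.448
  Low, Synthetic: 425×327/1347 = 103.174
  Medium, None: 512×540/1347 = 205.256
  Medium, Organic: 512×480/1347 = 182.450
  Medium, Synthetic: 512×327/1347 = 124.294
  High, None: 410×540/1347 = 164.365
  High, Organic: 410×480/1347 = 146.102
  High, Synthetic: 410×327/1347 = 99.532
Contributions (O − E)²/E:
  (138 − 170.379)²/170.379 = 6.1533
  (213 − 151.448)²/151.448 = 25.0162
  (74 − 103.174)²/103.174 = 8.2494
  (204 − 205.256)²/205.256 = 0.0077
  (176 − 182.450)²/182.450 = 0.2280
  (132 − 124.294)²/124.294 = 0.4778
  (198 − 164.365)²/164.365 = 6.8829
  (91 − 146.102)²/146.102 = 20.7816
  (121 − 99.532)²/99.532 = 4.6304
χ² = 6.1533 + 25.0162 + 8.2494 + 0.0077 + 0.2280 + 0.4778 + 6.8829 + 20.7816 + 4.6304 = 72.43

72.43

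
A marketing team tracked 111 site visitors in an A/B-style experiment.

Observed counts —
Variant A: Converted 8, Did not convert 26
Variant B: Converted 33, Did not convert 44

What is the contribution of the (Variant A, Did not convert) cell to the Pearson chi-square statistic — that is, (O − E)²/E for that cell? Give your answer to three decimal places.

0.969

Row total (Variant A) = 34; column total (Did not convert) = 70; N = 111.
Expected count E = 34 × 70 / 111 = 21.44144.
Contribution = (O − E)²/E = (26 − 21.44144)² / 21.44144 = 0.969.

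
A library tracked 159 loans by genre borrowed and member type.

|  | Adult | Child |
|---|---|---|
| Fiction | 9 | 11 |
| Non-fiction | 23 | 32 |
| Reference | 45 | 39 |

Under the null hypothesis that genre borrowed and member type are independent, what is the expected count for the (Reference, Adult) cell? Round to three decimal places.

40.679

Row total (Reference) = 84; column total (Adult) = 77; grand total N = 159.
Expected count = (row total × column total) / N = 84 × 77 / 159 = 40.679.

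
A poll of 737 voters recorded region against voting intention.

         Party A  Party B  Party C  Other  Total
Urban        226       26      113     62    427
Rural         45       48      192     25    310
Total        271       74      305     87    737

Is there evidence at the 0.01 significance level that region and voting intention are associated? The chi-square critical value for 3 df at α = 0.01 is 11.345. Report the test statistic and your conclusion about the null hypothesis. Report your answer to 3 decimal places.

148.804; reject H₀

Grand total N = 737.
Expected counts (row total × column total / N):
  Urban, Party A: 427×271/737 = 157.01085
  Urban, Party B: 427×74/737 = 42.87381
  Urban, Party C: 427×305/737 = 176.70963
  Urban, Other: 427×87/737 = 50.40570
  Rural, Party A: 310×271/737 = 113.98915
  Rural, Party B: 310×74/737 = 31.12619
  Rural, Party C: 310×305/737 = 128.29037
  Rural, Other: 310×87/737 = 36.59430
Contributions (O − E)²/E:
  (226 − 157.01085)²/157.01085 = 30.3132
  (26 − 42.87381)²/42.87381 = 6.6410
  (113 − 176.70963)²/176.70963 = 22.9694
  (62 − 50.40570)²/50.40570 = 2.6669
  (45 − 113.98915)²/113.98915 = 41.7540
  (48 − 31.12619)²/31.12619 = 9.1475
  (192 − 128.29037)²/128.29037 = 31.6385
  (25 − 36.59430)²/36.59430 = 3.6735
χ² = 30.3132 + 6.6410 + 22.9694 + 2.6669 + 41.7540 + 9.1475 + 31.6385 + 3.6735 = 148.804
df = (2−1)(4−1) = 3. Since 148.804 > 11.345, reject the null hypothesis of independence at α = 0.01.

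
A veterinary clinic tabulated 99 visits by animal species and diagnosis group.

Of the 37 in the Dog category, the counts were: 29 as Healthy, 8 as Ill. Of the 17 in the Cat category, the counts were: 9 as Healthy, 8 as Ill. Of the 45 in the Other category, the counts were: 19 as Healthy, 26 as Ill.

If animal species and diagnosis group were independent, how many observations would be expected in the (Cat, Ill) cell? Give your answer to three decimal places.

7.212

Row total (Cat) = 17; column total (Ill) = 42; grand total N = 99.
Expected count = (row total × column total) / N = 17 × 42 / 99 = 7.212.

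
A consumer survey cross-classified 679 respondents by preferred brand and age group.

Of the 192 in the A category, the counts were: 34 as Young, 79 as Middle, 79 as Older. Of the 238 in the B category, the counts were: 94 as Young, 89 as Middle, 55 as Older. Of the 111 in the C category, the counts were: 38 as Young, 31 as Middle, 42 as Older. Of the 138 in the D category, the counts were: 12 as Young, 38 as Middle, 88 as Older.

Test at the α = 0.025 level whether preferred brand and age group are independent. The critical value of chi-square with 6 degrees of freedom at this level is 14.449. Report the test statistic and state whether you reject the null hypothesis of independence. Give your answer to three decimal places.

Row totals: 192, 238, 111, 138. Column totals: 178, 237, 264. Grand total N = 679.
Expected counts (row total × column total / N):
  A, Young: 192×178/679 = 50.3328
  A, Middle: 192×237/679 = 67.0162
  A, Older: 192×264/679 = 74.6510
  B, Young: 238×178/679 = 62.3918
  B, Middle: 238×237/679 = 83.0722
  B, Older: 238×264/679 = 92.5361
  C, Young: 111×178/679 = 29.0987
  C, Middle: 111×237/679 = 38.7437
  C, Older: 111×264/679 = 43.1576
  D, Young: 138×178/679 = 36.1767
  D, Middle: 138×237/679 = 48.1679
  D, Older: 138×264/679 = 53.6554
Contributions (O − E)²/E:
  (34 − 50.3328)²/50.3328 = 5.2999
  (79 − 67.0162)²/67.0162 = 2.1429
  (79 − 74.6510)²/74.6510 = 0.2534
  (94 − 62.3918)²/62.3918 = 16.0130
  (89 − 83.0722)²/83.0722 = 0.4230
  (55 − 92.5361)²/92.5361 = 15.2260
  (38 − 29.0987)²/29.0987 = 2.7229
  (31 − 38.7437)²/38.7437 = 1.5477
  (42 − 43.1576)²/43.1576 = 0.0310
  (12 − 36.1767)²/36.1767 = 16.1572
  (38 − 48.1679)²/48.1679 = 2.1464
  (88 − 53.6554)²/53.6554 = 21.9838
χ² = 5.2999 + 2.1429 + 0.2534 + 16.0130 + 0.4230 + 15.2260 + 2.7229 + 1.5477 + 0.0310 + 16.1572 + 2.1464 + 21.9838 = 83.947
df = (4−1)(3−1) = 6. Since 83.947 > 14.449, reject the null hypothesis of independence at α = 0.025.

83.947; reject H₀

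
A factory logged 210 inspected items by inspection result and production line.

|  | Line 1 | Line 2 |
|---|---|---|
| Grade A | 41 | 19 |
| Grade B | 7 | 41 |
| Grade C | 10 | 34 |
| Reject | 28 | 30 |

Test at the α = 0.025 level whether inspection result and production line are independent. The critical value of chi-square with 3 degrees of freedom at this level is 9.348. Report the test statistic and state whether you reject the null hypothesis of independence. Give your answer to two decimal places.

39.73; reject H₀

Row totals: 60, 48, 44, 58. Column totals: 86, 124. Grand total N = 210.
Expected counts (row total × column total / N):
  Grade A, Line 1: 60×86/210 = 24.5714
  Grade A, Line 2: 60×124/210 = 35.4286
  Grade B, Line 1: 48×86/210 = 19.6571
  Grade B, Line 2: 48×124/210 = 28.3429
  Grade C, Line 1: 44×86/210 = 18.0190
  Grade C, Line 2: 44×124/210 = 25.9810
  Reject, Line 1: 58×86/210 = 23.7524
  Reject, Line 2: 58×124/210 = 34.2476
Contributions (O − E)²/E:
  (41 − 24.5714)²/24.5714 = 10.9843
  (19 − 35.4286)²/35.4286 = 7.6181
  (7 − 19.6571)²/19.6571 = 8.1498
  (41 − 28.3429)²/28.3429 = 5.6523
  (10 − 18.0190)²/18.0190 = 3.5687
  (34 − 25.9810)²/25.9810 = 2.4751
  (28 − 23.7524)²/23.7524 = 0.7596
  (30 − 34.2476)²/34.2476 = 0.5268
χ² = 10.9843 + 7.6181 + 8.1498 + 5.6523 + 3.5687 + 2.4751 + 0.7596 + 0.5268 = 39.73
df = (4−1)(2−1) = 3. Since 39.73 > 9.348, reject the null hypothesis of independence at α = 0.025.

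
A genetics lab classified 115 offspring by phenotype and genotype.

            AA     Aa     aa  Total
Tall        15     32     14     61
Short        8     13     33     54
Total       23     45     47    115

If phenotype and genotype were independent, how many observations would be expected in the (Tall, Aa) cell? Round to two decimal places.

Row total (Tall) = 61; column total (Aa) = 45; grand total N = 115.
Expected count = (row total × column total) / N = 61 × 45 / 115 = 23.87.

23.87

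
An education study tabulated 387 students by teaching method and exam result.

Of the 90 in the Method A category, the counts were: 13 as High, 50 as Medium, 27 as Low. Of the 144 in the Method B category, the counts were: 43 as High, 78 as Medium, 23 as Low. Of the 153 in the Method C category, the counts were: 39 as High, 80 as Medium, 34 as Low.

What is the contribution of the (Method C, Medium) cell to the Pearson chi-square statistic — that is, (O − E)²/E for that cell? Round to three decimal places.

0.061

Row total (Method C) = 153; column total (Medium) = 208; N = 387.
Expected count E = 153 × 208 / 387 = 82.2326.
Contribution = (O − E)²/E = (80 − 82.2326)² / 82.2326 = 0.061.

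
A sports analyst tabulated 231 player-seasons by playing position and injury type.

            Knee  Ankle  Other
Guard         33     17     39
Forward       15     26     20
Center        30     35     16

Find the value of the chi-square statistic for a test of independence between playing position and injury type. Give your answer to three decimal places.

18.860

Row totals: 89, 61, 81. Column totals: 78, 78, 75. Grand total N = 231.
Expected counts (row total × column total / N):
  Guard, Knee: 89×78/231 = 30.0519
  Guard, Ankle: 89×78/231 = 30.0519
  Guard, Other: 89×75/231 = 28.8961
  Forward, Knee: 61×78/231 = 20.5974
  Forward, Ankle: 61×78/231 = 20.5974
  Forward, Other: 61×75/231 = 19.8052
  Center, Knee: 81×78/231 = 27.3506
  Center, Ankle: 81×78/231 = 27.3506
  Center, Other: 81×75/231 = 26.2987
Contributions (O − E)²/E:
  (33 − 30.0519)²/30.0519 = 0.2892
  (17 − 30.0519)²/30.0519 = 5.6686
  (39 − 28.8961)²/28.8961 = 3.5330
  (15 − 20.5974)²/20.5974 = 1.5211
  (26 − 20.5974)²/20.5974 = 1.4171
  (20 − 19.8052)²/19.8052 = 0.0019
  (30 − 27.3506)²/27.3506 = 0.2566
  (35 − 27.3506)²/27.3506 = 2.1394
  (16 − 26.2987)²/26.2987 = 4.0330
χ² = 0.2892 + 5.6686 + 3.5330 + 1.5211 + 1.4171 + 0.0019 + 0.2566 + 2.1394 + 4.0330 = 18.860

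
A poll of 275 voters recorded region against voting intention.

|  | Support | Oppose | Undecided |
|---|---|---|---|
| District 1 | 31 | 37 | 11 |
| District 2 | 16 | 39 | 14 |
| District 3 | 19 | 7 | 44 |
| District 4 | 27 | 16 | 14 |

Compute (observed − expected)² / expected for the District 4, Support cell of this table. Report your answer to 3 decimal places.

Row total (District 4) = 57; column total (Support) = 93; N = 275.
Expected count E = 57 × 93 / 275 = 19.2764.
Contribution = (O − E)²/E = (27 − 19.2764)² / 19.2764 = 3.095.

3.095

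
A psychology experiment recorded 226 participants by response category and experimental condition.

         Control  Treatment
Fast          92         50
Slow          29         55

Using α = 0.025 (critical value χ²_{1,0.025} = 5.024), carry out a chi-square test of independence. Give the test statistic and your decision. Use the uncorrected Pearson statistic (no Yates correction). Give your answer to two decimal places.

19.43; reject H₀

Row totals: 142, 84. Column totals: 121, 105. Grand total N = 226.
Expected counts (row total × column total / N):
  Fast, Control: 142×121/226 = 76.027
  Fast, Treatment: 142×105/226 = 65.973
  Slow, Control: 84×121/226 = 44.973
  Slow, Treatment: 84×105/226 = 39.027
Contributions (O − E)²/E:
  (92 − 76.027)²/76.027 = 3.3559
  (50 − 65.973)²/65.973 = 3.8673
  (29 − 44.973)²/44.973 = 5.6731
  (55 − 39.027)²/39.027 = 6.5374
χ² = 3.3559 + 3.8673 + 5.6731 + 6.5374 = 19.43
df = (2−1)(2−1) = 1. Since 19.43 > 5.024, reject the null hypothesis of independence at α = 0.025.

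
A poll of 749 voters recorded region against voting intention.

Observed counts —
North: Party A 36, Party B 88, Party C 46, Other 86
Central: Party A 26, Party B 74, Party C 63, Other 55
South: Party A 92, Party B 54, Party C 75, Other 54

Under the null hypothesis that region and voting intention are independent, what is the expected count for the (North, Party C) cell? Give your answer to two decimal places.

Row total (North) = 256; column total (Party C) = 184; grand total N = 749.
Expected count = (row total × column total) / N = 256 × 184 / 749 = 62.89.

62.89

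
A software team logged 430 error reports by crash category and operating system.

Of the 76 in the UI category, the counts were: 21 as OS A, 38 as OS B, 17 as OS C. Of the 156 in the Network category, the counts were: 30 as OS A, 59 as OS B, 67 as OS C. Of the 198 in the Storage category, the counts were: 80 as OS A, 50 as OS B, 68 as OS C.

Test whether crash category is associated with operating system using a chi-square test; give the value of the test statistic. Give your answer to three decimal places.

Row totals: 76, 156, 198. Column totals: 131, 147, 152. Grand total N = 430.
Expected counts (row total × column total / N):
  UI, OS A: 76×131/430 = 23.1535
  UI, OS B: 76×147/430 = 25.9814
  UI, OS C: 76×152/430 = 26.8651
  Network, OS A: 156×131/430 = 47.5256
  Network, OS B: 156×147/430 = 53.3302
  Network, OS C: 156×152/430 = 55.1442
  Storage, OS A: 198×131/430 = 60.3209
  Storage, OS B: 198×147/430 = 67.6884
  Storage, OS C: 198×152/430 = 69.9907
Contributions (O − E)²/E:
  (21 − 23.1535)²/23.1535 = 0.2003
  (38 − 25.9814)²/25.9814 = 5.5596
  (17 − 26.8651)²/26.8651 = 3.6226
  (30 − 47.5256)²/47.5256 = 6.4628
  (59 − 53.3302)²/53.3302 = 0.6028
  (67 − 55.1442)²/55.1442 = 2.5490
  (80 − 60.3209)²/60.3209 = 6.4201
  (50 − 67.6884)²/67.6884 = 4.6224
  (68 − 69.9907)²/69.9907 = 0.0566
χ² = 0.2003 + 5.5596 + 3.6226 + 6.4628 + 0.6028 + 2.5490 + 6.4201 + 4.6224 + 0.0566 = 30.096

30.096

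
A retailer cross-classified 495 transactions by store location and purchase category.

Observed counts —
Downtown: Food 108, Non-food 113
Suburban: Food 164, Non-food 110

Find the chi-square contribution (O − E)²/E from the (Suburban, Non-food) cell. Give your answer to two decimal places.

Row total (Suburban) = 274; column total (Non-food) = 223; N = 495.
Expected count E = 274 × 223 / 495 = 123.438.
Contribution = (O − E)²/E = (110 − 123.438)² / 123.438 = 1.46.

1.46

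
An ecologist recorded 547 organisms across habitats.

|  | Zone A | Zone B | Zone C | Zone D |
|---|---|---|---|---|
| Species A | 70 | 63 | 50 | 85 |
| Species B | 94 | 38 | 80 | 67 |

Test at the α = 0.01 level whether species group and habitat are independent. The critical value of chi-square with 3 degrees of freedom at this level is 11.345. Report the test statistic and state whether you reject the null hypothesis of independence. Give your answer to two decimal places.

Row totals: 268, 279. Column totals: 164, 101, 130, 152. Grand total N = 547.
Expected counts (row total × column total / N):
  Species A, Zone A: 268×164/547 = 80.351
  Species A, Zone B: 268×101/547 = 49.484
  Species A, Zone C: 268×130/547 = 63.693
  Species A, Zone D: 268×152/547 = 74.472
  Species B, Zone A: 279×164/547 = 83.649
  Species B, Zone B: 279×101/547 = 51.516
  Species B, Zone C: 279×130/547 = 66.307
  Species B, Zone D: 279×152/547 = 77.528
Contributions (O − E)²/E:
  (70 − 80.351)²/80.351 = 1.3334
  (63 − 49.484)²/49.484 = 3.6917
  (50 − 63.693)²/63.693 = 2.9438
  (85 − 74.472)²/74.472 = 1.4883
  (94 − 83.649)²/83.649 = 1.2809
  (38 − 51.516)²/51.516 = 3.5461
  (80 − 66.307)²/66.307 = 2.8277
  (67 − 77.528)²/77.528 = 1.4297
χ² = 1.3334 + 3.6917 + 2.9438 + 1.4883 + 1.2809 + 3.5461 + 2.8277 + 1.4297 = 18.54
df = (2−1)(4−1) = 3. Since 18.54 > 11.345, reject the null hypothesis of independence at α = 0.01.

18.54; reject H₀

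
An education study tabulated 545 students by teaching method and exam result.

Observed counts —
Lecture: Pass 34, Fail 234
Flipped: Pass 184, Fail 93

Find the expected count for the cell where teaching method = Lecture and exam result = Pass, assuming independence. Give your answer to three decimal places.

Row total (Lecture) = 268; column total (Pass) = 218; grand total N = 545.
Expected count = (row total × column total) / N = 268 × 218 / 545 = 107.200.

107.200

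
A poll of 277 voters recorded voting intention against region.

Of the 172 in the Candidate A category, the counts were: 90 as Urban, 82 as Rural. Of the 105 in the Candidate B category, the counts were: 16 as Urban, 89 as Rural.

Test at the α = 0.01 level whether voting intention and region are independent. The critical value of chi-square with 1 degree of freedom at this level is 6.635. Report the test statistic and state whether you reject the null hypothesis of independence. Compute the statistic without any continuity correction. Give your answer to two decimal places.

37.96; reject H₀

Row totals: 172, 105. Column totals: 106, 171. Grand total N = 277.
Expected counts (row total × column total / N):
  Candidate A, Urban: 172×106/277 = 65.819
  Candidate A, Rural: 172×171/277 = 106.181
  Candidate B, Urban: 105×106/277 = 40.181
  Candidate B, Rural: 105×171/277 = 64.819
Contributions (O − E)²/E:
  (90 − 65.819)²/65.819 = 8.8838
  (82 − 106.181)²/106.181 = 5.5068
  (16 − 40.181)²/40.181 = 14.5522
  (89 − 64.819)²/64.819 = 9.0208
χ² = 8.8838 + 5.5068 + 14.5522 + 9.0208 = 37.96
df = (2−1)(2−1) = 1. Since 37.96 > 6.635, reject the null hypothesis of independence at α = 0.01.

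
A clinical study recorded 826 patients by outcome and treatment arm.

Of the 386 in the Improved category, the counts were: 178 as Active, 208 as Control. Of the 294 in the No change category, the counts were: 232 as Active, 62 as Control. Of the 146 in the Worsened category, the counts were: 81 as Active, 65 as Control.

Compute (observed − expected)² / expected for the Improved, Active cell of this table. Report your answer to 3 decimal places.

Row total (Improved) = 386; column total (Active) = 491; N = 826.
Expected count E = 386 × 491 / 826 = 229.4504.
Contribution = (O − E)²/E = (178 − 229.4504)² / 229.4504 = 11.537.

11.537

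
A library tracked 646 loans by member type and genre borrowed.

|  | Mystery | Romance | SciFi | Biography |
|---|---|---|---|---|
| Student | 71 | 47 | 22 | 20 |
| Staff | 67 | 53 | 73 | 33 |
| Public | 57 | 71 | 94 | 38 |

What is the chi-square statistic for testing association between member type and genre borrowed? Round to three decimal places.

36.405

Row totals: 160, 226, 260. Column totals: 195, 171, 189, 91. Grand total N = 646.
Expected counts (row total × column total / N):
  Student, Mystery: 160×195/646 = 48.29721
  Student, Romance: 160×171/646 = 42.35294
  Student, SciFi: 160×189/646 = 46.81115
  Student, Biography: 160×91/646 = 22.53870
  Staff, Mystery: 226×195/646 = 68.21981
  Staff, Romance: 226×171/646 = 59.82353
  Staff, SciFi: 226×189/646 = 66.12074
  Staff, Biography: 226×91/646 = 31.83591
  Public, Mystery: 260×195/646 = 78.48297
  Public, Romance: 260×171/646 = 68.82353
  Public, SciFi: 260×189/646 = 76.06811
  Public, Biography: 260×91/646 = 36.62539
Contributions (O − E)²/E:
  (71 − 48.29721)²/48.29721 = 10.6718
  (47 − 42.35294)²/42.35294 = 0.5099
  (22 − 46.81115)²/46.81115 = 13.1506
  (20 − 22.53870)²/22.53870 = 0.2860
  (67 − 68.21981)²/68.21981 = 0.0218
  (53 − 59.82353)²/59.82353 = 0.7783
  (73 − 66.12074)²/66.12074 = 0.7157
  (33 − 31.83591)²/31.83591 = 0.0426
  (57 − 78.48297)²/78.48297 = 5.8805
  (71 − 68.82353)²/68.82353 = 0.0688
  (94 − 76.06811)²/76.06811 = 4.2272
  (38 − 36.62539)²/36.62539 = 0.0516
χ² = 10.6718 + 0.5099 + 13.1506 + 0.2860 + 0.0218 + 0.7783 + 0.7157 + 0.0426 + 5.8805 + 0.0688 + 4.2272 + 0.0516 = 36.405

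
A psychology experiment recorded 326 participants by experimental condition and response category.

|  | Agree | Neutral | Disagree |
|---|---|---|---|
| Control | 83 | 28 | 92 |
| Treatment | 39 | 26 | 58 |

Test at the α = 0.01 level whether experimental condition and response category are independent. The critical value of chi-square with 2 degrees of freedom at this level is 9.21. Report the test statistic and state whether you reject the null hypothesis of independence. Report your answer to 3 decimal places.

4.275; fail to reject H₀

Row totals: 203, 123. Column totals: 122, 54, 150. Grand total N = 326.
Expected counts (row total × column total / N):
  Control, Agree: 203×122/326 = 75.9693
  Control, Neutral: 203×54/326 = 33.6258
  Control, Disagree: 203×150/326 = 93.4049
  Treatment, Agree: 123×122/326 = 46.0307
  Treatment, Neutral: 123×54/326 = 20.3742
  Treatment, Disagree: 123×150/326 = 56.5951
Contributions (O − E)²/E:
  (83 − 75.9693)²/75.9693 = 0.6507
  (28 − 33.6258)²/33.6258 = 0.9412
  (92 − 93.4049)²/93.4049 = 0.0211
  (39 − 46.0307)²/46.0307 = 1.0739
  (26 − 20.3742)²/20.3742 = 1.5534
  (58 − 56.5951)²/56.5951 = 0.0349
χ² = 0.6507 + 0.9412 + 0.0211 + 1.0739 + 1.5534 + 0.0349 = 4.275
df = (2−1)(3−1) = 2. Since 4.275 < 9.21, fail to reject the null hypothesis of independence at α = 0.01.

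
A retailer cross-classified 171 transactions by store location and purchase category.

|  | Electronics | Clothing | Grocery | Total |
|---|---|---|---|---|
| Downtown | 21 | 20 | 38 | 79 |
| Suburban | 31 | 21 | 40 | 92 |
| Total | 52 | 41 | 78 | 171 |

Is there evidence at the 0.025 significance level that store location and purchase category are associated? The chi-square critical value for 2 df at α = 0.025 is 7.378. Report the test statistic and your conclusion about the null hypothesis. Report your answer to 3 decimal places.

Grand total N = 171.
Expected counts (row total × column total / N):
  Downtown, Electronics: 79×52/171 = 24.02339
  Downtown, Clothing: 79×41/171 = 18.94152
  Downtown, Grocery: 79×78/171 = 36.03509
  Suburban, Electronics: 92×52/171 = 27.97661
  Suburban, Clothing: 92×41/171 = 22.05848
  Suburban, Grocery: 92×78/171 = 41.96491
Contributions (O − E)²/E:
  (21 − 24.02339)²/24.02339 = 0.3805
  (20 − 18.94152)²/18.94152 = 0.0591
  (38 − 36.03509)²/36.03509 = 0.1071
  (31 − 27.97661)²/27.97661 = 0.3267
  (21 − 22.05848)²/22.05848 = 0.0508
  (40 − 41.96491)²/41.96491 = 0.0920
χ² = 0.3805 + 0.0591 + 0.1071 + 0.3267 + 0.0508 + 0.0920 = 1.016
df = (2−1)(3−1) = 2. Since 1.016 < 7.378, fail to reject the null hypothesis of independence at α = 0.025.

1.016; fail to reject H₀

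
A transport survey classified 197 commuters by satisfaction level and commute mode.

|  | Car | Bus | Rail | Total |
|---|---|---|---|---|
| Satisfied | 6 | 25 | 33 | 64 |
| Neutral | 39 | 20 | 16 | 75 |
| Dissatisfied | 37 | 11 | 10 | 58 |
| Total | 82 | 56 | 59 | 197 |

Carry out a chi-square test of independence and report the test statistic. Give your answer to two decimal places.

Grand total N = 197.
Expected counts (row total × column total / N):
  Satisfied, Car: 64×82/197 = 26.640
  Satisfied, Bus: 64×56/197 = 18.193
  Satisfied, Rail: 64×59/197 = 19.168
  Neutral, Car: 75×82/197 = 31.218
  Neutral, Bus: 75×56/197 = 21.320
  Neutral, Rail: 75×59/197 = 22.462
  Dissatisfied, Car: 58×82/197 = 24.142
  Dissatisfied, Bus: 58×56/197 = 16.487
  Dissatisfied, Rail: 58×59/197 = 17.371
Contributions (O − E)²/E:
  (6 − 26.640)²/26.640 = 15.9914
  (25 − 18.193)²/18.193 = 2.5469
  (33 − 19.168)²/19.168 = 9.9814
  (39 − 31.218)²/31.218 = 1.9399
  (20 − 21.320)²/21.320 = 0.0817
  (16 − 22.462)²/22.462 = 1.8590
  (37 − 24.142)²/24.142 = 6.8482
  (11 − 16.487)²/16.487 = 1.8261
  (10 − 17.371)²/17.371 = 3.1277
χ² = 15.9914 + 2.5469 + 9.9814 + 1.9399 + 0.0817 + 1.8590 + 6.8482 + 1.8261 + 3.1277 = 44.20

44.20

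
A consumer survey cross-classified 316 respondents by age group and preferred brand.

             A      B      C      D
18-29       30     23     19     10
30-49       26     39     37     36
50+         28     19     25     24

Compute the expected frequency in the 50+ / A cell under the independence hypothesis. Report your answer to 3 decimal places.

25.519

Row total (50+) = 96; column total (A) = 84; grand total N = 316.
Expected count = (row total × column total) / N = 96 × 84 / 316 = 25.519.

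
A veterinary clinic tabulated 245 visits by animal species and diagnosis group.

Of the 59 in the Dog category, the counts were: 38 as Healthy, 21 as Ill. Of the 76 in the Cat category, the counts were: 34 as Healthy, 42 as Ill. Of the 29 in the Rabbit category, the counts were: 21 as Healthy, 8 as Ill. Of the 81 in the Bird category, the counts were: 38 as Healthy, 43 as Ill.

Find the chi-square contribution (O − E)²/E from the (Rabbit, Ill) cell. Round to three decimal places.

2.237

Row total (Rabbit) = 29; column total (Ill) = 114; N = 245.
Expected count E = 29 × 114 / 245 = 13.4939.
Contribution = (O − E)²/E = (8 − 13.4939)² / 13.4939 = 2.237.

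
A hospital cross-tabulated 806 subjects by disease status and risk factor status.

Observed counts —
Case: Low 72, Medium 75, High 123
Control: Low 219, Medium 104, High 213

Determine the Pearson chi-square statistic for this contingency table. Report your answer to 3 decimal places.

17.144

Row totals: 270, 536. Column totals: 291, 179, 336. Grand total N = 806.
Expected counts (row total × column total / N):
  Case, Low: 270×291/806 = 97.4814
  Case, Medium: 270×179/806 = 59.9628
  Case, High: 270×336/806 = 112.5558
  Control, Low: 536×291/806 = 193.5186
  Control, Medium: 536×179/806 = 119.0372
  Control, High: 536×336/806 = 223.4442
Contributions (O − E)²/E:
  (72 − 97.4814)²/97.4814 = 6.6608
  (75 − 59.9628)²/59.9628 = 3.7710
  (123 − 112.5558)²/112.5558 = 0.9691
  (219 − 193.5186)²/193.5186 = 3.3552
  (104 − 119.0372)²/119.0372 = 1.8996
  (213 − 223.4442)²/223.4442 = 0.4882
χ² = 6.6608 + 3.7710 + 0.9691 + 3.3552 + 1.8996 + 0.4882 = 17.144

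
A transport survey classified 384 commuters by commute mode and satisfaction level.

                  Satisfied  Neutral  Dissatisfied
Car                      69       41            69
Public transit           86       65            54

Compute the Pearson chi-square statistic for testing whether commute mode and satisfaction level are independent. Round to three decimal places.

7.401

Row totals: 179, 205. Column totals: 155, 106, 123. Grand total N = 384.
Expected counts (row total × column total / N):
  Car, Satisfied: 179×155/384 = 72.2526
  Car, Neutral: 179×106/384 = 49.4115
  Car, Dissatisfied: 179×123/384 = 57.3359
  Public transit, Satisfied: 205×155/384 = 82.7474
  Public transit, Neutral: 205×106/384 = 56.5885
  Public transit, Dissatisfied: 205×123/384 = 65.6641
Contributions (O − E)²/E:
  (69 − 72.2526)²/72.2526 = 0.1464
  (41 − 49.4115)²/49.4115 = 1.4319
  (69 − 57.3359)²/57.3359 = 2.3729
  (86 − 82.7474)²/82.7474 = 0.1279
  (65 − 56.5885)²/56.5885 = 1.2503
  (54 − 65.6641)²/65.6641 = 2.0719
χ² = 0.1464 + 1.4319 + 2.3729 + 0.1279 + 1.2503 + 2.0719 = 7.401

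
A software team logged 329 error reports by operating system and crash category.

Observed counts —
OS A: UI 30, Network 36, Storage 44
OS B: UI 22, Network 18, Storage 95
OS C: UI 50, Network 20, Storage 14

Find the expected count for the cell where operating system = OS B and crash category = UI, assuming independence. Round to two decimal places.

Row total (OS B) = 135; column total (UI) = 102; grand total N = 329.
Expected count = (row total × column total) / N = 135 × 102 / 329 = 41.85.

41.85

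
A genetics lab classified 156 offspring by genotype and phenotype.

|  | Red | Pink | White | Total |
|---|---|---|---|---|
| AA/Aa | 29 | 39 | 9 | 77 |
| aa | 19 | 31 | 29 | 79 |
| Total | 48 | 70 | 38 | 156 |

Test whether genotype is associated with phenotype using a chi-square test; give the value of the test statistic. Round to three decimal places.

13.501

Grand total N = 156.
Expected counts (row total × column total / N):
  AA/Aa, Red: 77×48/156 = 23.6923
  AA/Aa, Pink: 77×70/156 = 34.5513
  AA/Aa, White: 77×38/156 = 18.7564
  aa, Red: 79×48/156 = 24.3077
  aa, Pink: 79×70/156 = 35.4487
  aa, White: 79×38/156 = 19.2436
Contributions (O − E)²/E:
  (29 − 23.6923)²/23.6923 = 1.1891
  (39 − 34.5513)²/34.5513 = 0.5728
  (9 − 18.7564)²/18.7564 = 5.0749
  (19 − 24.3077)²/24.3077 = 1.1590
  (31 − 35.4487)²/35.4487 = 0.5583
  (29 − 19.2436)²/19.2436 = 4.9464
χ² = 1.1891 + 0.5728 + 5.0749 + 1.1590 + 0.5583 + 4.9464 = 13.501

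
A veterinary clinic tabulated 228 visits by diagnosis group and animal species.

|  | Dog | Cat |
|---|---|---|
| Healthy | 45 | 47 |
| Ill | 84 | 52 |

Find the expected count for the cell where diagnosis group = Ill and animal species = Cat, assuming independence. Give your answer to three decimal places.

59.053

Row total (Ill) = 136; column total (Cat) = 99; grand total N = 228.
Expected count = (row total × column total) / N = 136 × 99 / 228 = 59.053.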